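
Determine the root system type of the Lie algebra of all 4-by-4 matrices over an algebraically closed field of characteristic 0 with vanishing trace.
This is sl(4), which has dimension 4^2 - 1 = 15 and rank 4 - 1 = 3 (a Cartan subalgebra is the diagonal traceless matrices). In the classification of classical Lie algebras, the special linear algebra sl(n+1) has type A_n; here n = 3, so the Dynkin diagram is a chain of 3 nodes with single edges (A_3). Hence the type is A_3.

A3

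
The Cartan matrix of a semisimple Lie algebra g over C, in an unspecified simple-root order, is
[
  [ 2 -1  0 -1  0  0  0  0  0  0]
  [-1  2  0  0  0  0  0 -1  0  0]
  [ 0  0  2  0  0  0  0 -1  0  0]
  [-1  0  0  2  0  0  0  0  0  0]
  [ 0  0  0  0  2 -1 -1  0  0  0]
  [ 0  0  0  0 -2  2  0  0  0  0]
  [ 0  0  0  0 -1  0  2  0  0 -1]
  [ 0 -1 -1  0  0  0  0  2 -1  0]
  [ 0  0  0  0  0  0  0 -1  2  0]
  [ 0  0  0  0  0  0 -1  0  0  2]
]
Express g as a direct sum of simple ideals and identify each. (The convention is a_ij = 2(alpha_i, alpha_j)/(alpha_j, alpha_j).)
C_4 ⊕ D_6

The diagram associated to this matrix has two connected components: the simple roots {alpha_5, alpha_6, alpha_7, alpha_10} form a chain of 4 nodes with a double edge at one end; the terminal node there is the unique long simple root (C_4), and {alpha_1, alpha_2, alpha_3, alpha_4, alpha_8, alpha_9} form a chain of 4 nodes with a fork of two nodes at one end (D_6). A semisimple Lie algebra decomposes uniquely as the direct sum of simple ideals, one per connected component of its Dynkin diagram, so g ≅ C_4 ⊕ D_6 (dimension 36 + 66 = 102).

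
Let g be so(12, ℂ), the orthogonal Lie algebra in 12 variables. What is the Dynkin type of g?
This is so(12) with 12 even, which has dimension 12(12-1)/2 = 66 and rank 12/2 = 6. In the classification of classical Lie algebras, the orthogonal algebra so(2n) in an even number of variables has type D_n; here n = 6, so the Dynkin diagram is a chain of 4 nodes with a fork of two nodes at one end (D_6). Hence the type is D_6.

type D_6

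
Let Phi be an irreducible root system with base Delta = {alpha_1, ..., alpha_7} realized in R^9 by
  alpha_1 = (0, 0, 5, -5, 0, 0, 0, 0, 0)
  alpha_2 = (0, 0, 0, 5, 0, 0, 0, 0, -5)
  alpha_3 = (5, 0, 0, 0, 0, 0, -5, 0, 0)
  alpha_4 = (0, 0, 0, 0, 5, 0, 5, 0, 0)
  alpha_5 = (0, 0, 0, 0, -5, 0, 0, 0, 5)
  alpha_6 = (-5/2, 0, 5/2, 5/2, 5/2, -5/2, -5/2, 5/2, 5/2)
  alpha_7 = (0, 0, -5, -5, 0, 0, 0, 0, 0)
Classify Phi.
E_7

Compute the Cartan integers a_ij = 2(alpha_i, alpha_j)/(alpha_j, alpha_j); the resulting 7x7 Cartan matrix is
[[2, -1, 0, 0, 0, 0, 0], [-1, 2, 0, 0, -1, 0, -1], [0, 0, 2, -1, 0, 0, 0], [0, 0, -1, 2, -1, 0, 0], [0, -1, 0, -1, 2, 0, 0], [0, 0, 0, 0, 0, 2, -1], [0, -1, 0, 0, 0, -1, 2]].
All simple roots have the same length, so the diagram is simply laced. The associated Dynkin diagram is a chain of 6 nodes with one extra node attached to the third node from one end (E_7), so the type is E_7.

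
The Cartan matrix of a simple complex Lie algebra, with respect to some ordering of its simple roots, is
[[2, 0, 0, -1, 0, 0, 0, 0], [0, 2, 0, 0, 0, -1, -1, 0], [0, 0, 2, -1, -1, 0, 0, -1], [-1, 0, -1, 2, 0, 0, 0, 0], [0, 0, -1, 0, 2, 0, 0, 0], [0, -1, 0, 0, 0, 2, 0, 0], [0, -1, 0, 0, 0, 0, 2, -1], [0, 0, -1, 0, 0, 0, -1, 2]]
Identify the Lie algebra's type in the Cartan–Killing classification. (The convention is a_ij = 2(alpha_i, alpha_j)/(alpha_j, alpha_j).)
The matrix has rank 8 with 2's on the diagonal. Reading the off-diagonal entries as Dynkin edges (a single edge where a_ij = a_ji = -1; a double or triple edge where a_ij * a_ji = 2 or 3), the diagram is a chain of 7 nodes with one extra node attached to the third node from one end (E_8). One simple-root ordering that puts it in standard form is (alpha_1, alpha_5, alpha_4, alpha_3, alpha_8, alpha_7, alpha_2, alpha_6). So the algebra is type E_8.

E8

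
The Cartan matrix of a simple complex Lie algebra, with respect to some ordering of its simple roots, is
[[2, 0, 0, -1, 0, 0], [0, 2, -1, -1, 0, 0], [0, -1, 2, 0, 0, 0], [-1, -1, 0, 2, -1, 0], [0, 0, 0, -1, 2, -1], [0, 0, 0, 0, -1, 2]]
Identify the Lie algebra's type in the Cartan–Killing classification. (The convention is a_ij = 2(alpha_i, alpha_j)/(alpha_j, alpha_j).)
E_6

The matrix has rank 6 with 2's on the diagonal. Reading the off-diagonal entries as Dynkin edges (a single edge where a_ij = a_ji = -1; a double or triple edge where a_ij * a_ji = 2 or 3), the diagram is a chain of 5 nodes with one extra node attached to the third node from one end (E_6). One simple-root ordering that puts it in standard form is (alpha_6, alpha_1, alpha_5, alpha_4, alpha_2, alpha_3). So the algebra is type E_6.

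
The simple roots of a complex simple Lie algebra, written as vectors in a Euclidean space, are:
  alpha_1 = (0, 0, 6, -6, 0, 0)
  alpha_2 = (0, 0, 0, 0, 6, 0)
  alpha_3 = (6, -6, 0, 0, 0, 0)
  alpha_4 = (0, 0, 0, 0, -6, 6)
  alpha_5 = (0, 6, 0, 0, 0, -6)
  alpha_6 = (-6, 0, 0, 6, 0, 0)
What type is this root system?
type B_6

Compute the Cartan integers a_ij = 2(alpha_i, alpha_j)/(alpha_j, alpha_j); the resulting 6x6 Cartan matrix is
[[2, 0, 0, 0, 0, -1], [0, 2, 0, -1, 0, 0], [0, 0, 2, 0, -1, -1], [0, -2, 0, 2, -1, 0], [0, 0, -1, -1, 2, 0], [-1, 0, -1, 0, 0, 2]].
The roots have two lengths (squared-length ratio 2:1); the short ones are alpha_{2}. The associated Dynkin diagram is a chain of 6 nodes with a double edge at one end; the terminal node there is the unique short simple root (B_6), so the type is B_6 (the algebra so(13)).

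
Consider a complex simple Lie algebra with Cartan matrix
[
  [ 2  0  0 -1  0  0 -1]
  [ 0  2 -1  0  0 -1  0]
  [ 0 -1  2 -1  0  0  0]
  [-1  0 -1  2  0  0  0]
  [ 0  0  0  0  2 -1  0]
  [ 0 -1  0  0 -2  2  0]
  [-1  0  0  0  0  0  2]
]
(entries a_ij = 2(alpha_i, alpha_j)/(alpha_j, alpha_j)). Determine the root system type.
The matrix has rank 7 with 2's on the diagonal. Reading the off-diagonal entries as Dynkin edges (a single edge where a_ij = a_ji = -1; a double or triple edge where a_ij * a_ji = 2 or 3), the diagram is a chain of 7 nodes with a double edge at one end; the terminal node there is the unique short simple root (B_7). One simple-root ordering that puts it in standard form is (alpha_7, alpha_1, alpha_4, alpha_3, alpha_2, alpha_6, alpha_5). So the algebra is type B_7, i.e. so(15).

type B_7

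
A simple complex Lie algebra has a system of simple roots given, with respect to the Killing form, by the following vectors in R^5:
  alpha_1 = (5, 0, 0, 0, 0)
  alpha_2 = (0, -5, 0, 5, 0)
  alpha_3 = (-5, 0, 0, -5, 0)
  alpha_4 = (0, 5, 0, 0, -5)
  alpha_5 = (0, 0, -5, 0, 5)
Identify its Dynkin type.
B5

Compute the Cartan integers a_ij = 2(alpha_i, alpha_j)/(alpha_j, alpha_j); the resulting 5x5 Cartan matrix is
[[2, 0, -1, 0, 0], [0, 2, -1, -1, 0], [-2, -1, 2, 0, 0], [0, -1, 0, 2, -1], [0, 0, 0, -1, 2]].
The roots have two lengths (squared-length ratio 2:1); the short ones are alpha_{1}. The associated Dynkin diagram is a chain of 5 nodes with a double edge at one end; the terminal node there is the unique short simple root (B_5), so the type is B_5 (the algebra so(11)).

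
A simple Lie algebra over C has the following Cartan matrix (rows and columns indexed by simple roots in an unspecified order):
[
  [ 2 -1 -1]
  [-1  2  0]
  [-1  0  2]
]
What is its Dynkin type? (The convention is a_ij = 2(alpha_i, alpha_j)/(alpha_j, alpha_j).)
The matrix has rank 3 with 2's on the diagonal. Reading the off-diagonal entries as Dynkin edges (a single edge where a_ij = a_ji = -1; a double or triple edge where a_ij * a_ji = 2 or 3), the diagram is a chain of 3 nodes with single edges (A_3). One simple-root ordering that puts it in standard form is (alpha_3, alpha_1, alpha_2). So the algebra is type A_3, i.e. sl(4).

A3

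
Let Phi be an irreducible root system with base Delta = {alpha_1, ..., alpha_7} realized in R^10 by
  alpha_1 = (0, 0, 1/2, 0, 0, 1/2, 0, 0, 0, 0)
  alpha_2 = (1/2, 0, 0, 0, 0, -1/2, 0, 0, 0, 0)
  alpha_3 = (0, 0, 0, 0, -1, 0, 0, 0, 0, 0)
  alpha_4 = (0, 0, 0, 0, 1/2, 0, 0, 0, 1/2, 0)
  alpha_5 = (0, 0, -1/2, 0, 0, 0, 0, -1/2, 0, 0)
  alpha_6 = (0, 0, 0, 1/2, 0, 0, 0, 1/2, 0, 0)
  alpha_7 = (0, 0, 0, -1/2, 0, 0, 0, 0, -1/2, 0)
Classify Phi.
C7

Compute the Cartan integers a_ij = 2(alpha_i, alpha_j)/(alpha_j, alpha_j); the resulting 7x7 Cartan matrix is
[[2, -1, 0, 0, -1, 0, 0], [-1, 2, 0, 0, 0, 0, 0], [0, 0, 2, -2, 0, 0, 0], [0, 0, -1, 2, 0, 0, -1], [-1, 0, 0, 0, 2, -1, 0], [0, 0, 0, 0, -1, 2, -1], [0, 0, 0, -1, 0, -1, 2]].
The roots have two lengths (squared-length ratio 2:1); the short ones are alpha_{1,2,4,5,6,7}. The associated Dynkin diagram is a chain of 7 nodes with a double edge at one end; the terminal node there is the unique long simple root (C_7), so the type is C_7 (the algebra sp(14)).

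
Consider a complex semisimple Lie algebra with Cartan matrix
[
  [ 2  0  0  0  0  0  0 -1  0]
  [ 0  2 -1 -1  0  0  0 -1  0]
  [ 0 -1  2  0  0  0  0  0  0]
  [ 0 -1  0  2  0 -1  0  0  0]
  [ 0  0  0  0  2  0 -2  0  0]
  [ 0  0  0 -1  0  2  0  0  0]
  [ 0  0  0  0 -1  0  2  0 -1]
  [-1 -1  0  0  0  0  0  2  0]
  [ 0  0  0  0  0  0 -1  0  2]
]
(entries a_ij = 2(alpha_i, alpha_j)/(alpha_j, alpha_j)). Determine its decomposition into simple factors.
The diagram associated to this matrix has two connected components: the simple roots {alpha_5, alpha_7, alpha_9} form a chain of 3 nodes with a double edge at one end; the terminal node there is the unique long simple root (C_3), and {alpha_1, alpha_2, alpha_3, alpha_4, alpha_6, alpha_8} form a chain of 5 nodes with one extra node attached to the third node from one end (E_6). A semisimple Lie algebra decomposes uniquely as the direct sum of simple ideals, one per connected component of its Dynkin diagram, so g ≅ C_3 ⊕ E_6 (dimension 21 + 78 = 99).

C_3 (sp(6)) + E_6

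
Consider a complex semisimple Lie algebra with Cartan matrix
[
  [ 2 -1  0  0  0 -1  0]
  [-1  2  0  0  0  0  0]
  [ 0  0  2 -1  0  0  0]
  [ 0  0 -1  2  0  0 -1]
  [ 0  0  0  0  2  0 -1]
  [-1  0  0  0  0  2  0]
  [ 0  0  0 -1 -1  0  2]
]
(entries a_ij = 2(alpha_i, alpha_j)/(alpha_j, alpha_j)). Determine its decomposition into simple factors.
A3 ⊕ A4

The diagram associated to this matrix has two connected components: the simple roots {alpha_1, alpha_2, alpha_6} form a chain of 3 nodes with single edges (A_3), and {alpha_3, alpha_4, alpha_5, alpha_7} form a chain of 4 nodes with single edges (A_4). A semisimple Lie algebra decomposes uniquely as the direct sum of simple ideals, one per connected component of its Dynkin diagram, so g ≅ A_3 ⊕ A_4 (dimension 15 + 24 = 39).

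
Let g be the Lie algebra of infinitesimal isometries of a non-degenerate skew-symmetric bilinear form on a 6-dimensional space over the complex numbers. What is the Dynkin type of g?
C_3

This is sp(6), which has dimension 6(6+1)/2 = 21 and rank 6/2 = 3. In the classification of classical Lie algebras, the symplectic algebra sp(2n) has type C_n; here n = 3, so the Dynkin diagram is a chain of 3 nodes with a double edge at one end; the terminal node there is the unique long simple root (C_3). Hence the type is C_3.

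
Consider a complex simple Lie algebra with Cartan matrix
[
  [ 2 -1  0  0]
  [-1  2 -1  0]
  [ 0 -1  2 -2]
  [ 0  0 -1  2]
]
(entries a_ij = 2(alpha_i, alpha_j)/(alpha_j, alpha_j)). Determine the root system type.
B_4

The matrix has rank 4 with 2's on the diagonal. Reading the off-diagonal entries as Dynkin edges (a single edge where a_ij = a_ji = -1; a double or triple edge where a_ij * a_ji = 2 or 3), the diagram is a chain of 4 nodes with a double edge at one end; the terminal node there is the unique short simple root (B_4). One simple-root ordering that puts it in standard form is (alpha_1, alpha_2, alpha_3, alpha_4). So the algebra is type B_4, i.e. so(9).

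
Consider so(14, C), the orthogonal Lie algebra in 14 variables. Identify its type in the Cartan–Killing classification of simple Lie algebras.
D_7 (so(14))

This is so(14) with 14 even, which has dimension 14(14-1)/2 = 91 and rank 14/2 = 7. In the classification of classical Lie algebras, the orthogonal algebra so(2n) in an even number of variables has type D_n; here n = 7, so the Dynkin diagram is a chain of 5 nodes with a fork of two nodes at one end (D_7). Hence the type is D_7.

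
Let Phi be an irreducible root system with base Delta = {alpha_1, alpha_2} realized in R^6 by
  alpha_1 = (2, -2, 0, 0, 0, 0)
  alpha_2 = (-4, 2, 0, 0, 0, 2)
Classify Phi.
G_2

Compute the Cartan integers a_ij = 2(alpha_i, alpha_j)/(alpha_j, alpha_j); the resulting 2x2 Cartan matrix is
[[2, -1], [-3, 2]].
The roots have two lengths (squared-length ratio 3:1); the short ones are alpha_{1}. The associated Dynkin diagram is two nodes joined by a triple edge (G_2), so the type is G_2.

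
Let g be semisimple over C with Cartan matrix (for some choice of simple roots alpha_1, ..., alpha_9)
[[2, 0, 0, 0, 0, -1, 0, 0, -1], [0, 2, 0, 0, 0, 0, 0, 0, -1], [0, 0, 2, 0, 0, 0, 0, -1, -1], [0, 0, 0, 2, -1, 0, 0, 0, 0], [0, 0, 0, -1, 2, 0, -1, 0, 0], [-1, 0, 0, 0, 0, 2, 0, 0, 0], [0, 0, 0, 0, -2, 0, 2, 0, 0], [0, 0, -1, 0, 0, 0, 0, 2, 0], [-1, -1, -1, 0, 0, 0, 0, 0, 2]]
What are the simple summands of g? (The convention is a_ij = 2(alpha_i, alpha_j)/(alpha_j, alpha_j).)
The diagram associated to this matrix has two connected components: the simple roots {alpha_4, alpha_5, alpha_7} form a chain of 3 nodes with a double edge at one end; the terminal node there is the unique long simple root (C_3), and {alpha_1, alpha_2, alpha_3, alpha_6, alpha_8, alpha_9} form a chain of 5 nodes with one extra node attached to the third node from one end (E_6). A semisimple Lie algebra decomposes uniquely as the direct sum of simple ideals, one per connected component of its Dynkin diagram, so g ≅ C_3 ⊕ E_6 (dimension 21 + 78 = 99).

type C_3 + type E_6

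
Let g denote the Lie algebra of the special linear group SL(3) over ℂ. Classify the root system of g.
A_2 (sl(3))

This is sl(3), which has dimension 3^2 - 1 = 8 and rank 3 - 1 = 2 (a Cartan subalgebra is the diagonal traceless matrices). In the classification of classical Lie algebras, the special linear algebra sl(n+1) has type A_n; here n = 2, so the Dynkin diagram is a chain of 2 nodes with single edges (A_2). Hence the type is A_2.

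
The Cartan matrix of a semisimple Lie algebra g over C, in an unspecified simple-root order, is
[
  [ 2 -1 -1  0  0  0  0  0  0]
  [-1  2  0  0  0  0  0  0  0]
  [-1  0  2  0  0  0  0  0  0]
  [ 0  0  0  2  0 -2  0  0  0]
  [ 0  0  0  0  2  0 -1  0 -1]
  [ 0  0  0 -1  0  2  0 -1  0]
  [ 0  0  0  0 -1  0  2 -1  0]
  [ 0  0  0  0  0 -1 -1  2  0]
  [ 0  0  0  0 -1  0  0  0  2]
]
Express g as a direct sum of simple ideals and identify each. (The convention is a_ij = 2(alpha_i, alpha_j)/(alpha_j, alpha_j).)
A_3 + C_6

The diagram associated to this matrix has two connected components: the simple roots {alpha_1, alpha_2, alpha_3} form a chain of 3 nodes with single edges (A_3), and {alpha_4, alpha_5, alpha_6, alpha_7, alpha_8, alpha_9} form a chain of 6 nodes with a double edge at one end; the terminal node there is the unique long simple root (C_6). A semisimple Lie algebra decomposes uniquely as the direct sum of simple ideals, one per connected component of its Dynkin diagram, so g ≅ A_3 ⊕ C_6 (dimension 15 + 78 = 93).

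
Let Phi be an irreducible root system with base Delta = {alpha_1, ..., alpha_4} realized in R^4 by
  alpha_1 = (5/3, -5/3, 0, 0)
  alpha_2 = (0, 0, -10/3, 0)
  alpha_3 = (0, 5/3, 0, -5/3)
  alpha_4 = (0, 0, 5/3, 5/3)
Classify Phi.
Compute the Cartan integers a_ij = 2(alpha_i, alpha_j)/(alpha_j, alpha_j); the resulting 4x4 Cartan matrix is
[[2, 0, -1, 0], [0, 2, 0, -2], [-1, 0, 2, -1], [0, -1, -1, 2]].
The roots have two lengths (squared-length ratio 2:1); the short ones are alpha_{1,3,4}. The associated Dynkin diagram is a chain of 4 nodes with a double edge at one end; the terminal node there is the unique long simple root (C_4), so the type is C_4 (the algebra sp(8)).

C_4 (sp(8))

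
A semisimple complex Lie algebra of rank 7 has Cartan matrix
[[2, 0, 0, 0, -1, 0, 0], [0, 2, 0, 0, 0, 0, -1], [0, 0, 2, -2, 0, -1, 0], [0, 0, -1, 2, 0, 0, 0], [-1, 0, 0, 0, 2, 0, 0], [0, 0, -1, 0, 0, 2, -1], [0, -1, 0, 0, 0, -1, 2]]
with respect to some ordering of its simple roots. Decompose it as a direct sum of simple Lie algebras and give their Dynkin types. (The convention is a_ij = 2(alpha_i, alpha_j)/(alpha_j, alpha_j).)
A2 ⊕ B5

The diagram associated to this matrix has two connected components: the simple roots {alpha_1, alpha_5} form a chain of 2 nodes with single edges (A_2), and {alpha_2, alpha_3, alpha_4, alpha_6, alpha_7} form a chain of 5 nodes with a double edge at one end; the terminal node there is the unique short simple root (B_5). A semisimple Lie algebra decomposes uniquely as the direct sum of simple ideals, one per connected component of its Dynkin diagram, so g ≅ A_2 ⊕ B_5 (dimension 8 + 55 = 63).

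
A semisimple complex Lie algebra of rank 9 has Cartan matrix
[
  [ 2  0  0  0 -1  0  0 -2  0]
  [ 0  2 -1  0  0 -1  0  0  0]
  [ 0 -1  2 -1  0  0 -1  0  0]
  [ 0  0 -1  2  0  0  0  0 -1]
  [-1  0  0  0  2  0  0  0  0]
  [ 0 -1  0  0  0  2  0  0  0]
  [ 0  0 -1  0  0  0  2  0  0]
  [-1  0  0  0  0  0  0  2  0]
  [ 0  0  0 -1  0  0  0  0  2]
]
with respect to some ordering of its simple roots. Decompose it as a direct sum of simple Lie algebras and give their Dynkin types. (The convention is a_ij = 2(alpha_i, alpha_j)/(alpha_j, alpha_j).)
type B_3 ⊕ type E_6

The diagram associated to this matrix has two connected components: the simple roots {alpha_1, alpha_5, alpha_8} form a chain of 3 nodes with a double edge at one end; the terminal node there is the unique short simple root (B_3), and {alpha_2, alpha_3, alpha_4, alpha_6, alpha_7, alpha_9} form a chain of 5 nodes with one extra node attached to the third node from one end (E_6). A semisimple Lie algebra decomposes uniquely as the direct sum of simple ideals, one per connected component of its Dynkin diagram, so g ≅ B_3 ⊕ E_6 (dimension 21 + 78 = 99).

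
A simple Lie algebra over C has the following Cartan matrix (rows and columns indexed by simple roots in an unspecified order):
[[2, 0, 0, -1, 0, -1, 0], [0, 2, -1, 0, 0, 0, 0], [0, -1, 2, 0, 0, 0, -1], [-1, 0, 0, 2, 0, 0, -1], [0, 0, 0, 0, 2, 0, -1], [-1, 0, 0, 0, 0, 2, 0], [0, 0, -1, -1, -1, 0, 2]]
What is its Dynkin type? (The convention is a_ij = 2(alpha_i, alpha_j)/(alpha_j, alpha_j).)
E_7

The matrix has rank 7 with 2's on the diagonal. Reading the off-diagonal entries as Dynkin edges (a single edge where a_ij = a_ji = -1; a double or triple edge where a_ij * a_ji = 2 or 3), the diagram is a chain of 6 nodes with one extra node attached to the third node from one end (E_7). One simple-root ordering that puts it in standard form is (alpha_2, alpha_5, alpha_3, alpha_7, alpha_4, alpha_1, alpha_6). So the algebra is type E_7.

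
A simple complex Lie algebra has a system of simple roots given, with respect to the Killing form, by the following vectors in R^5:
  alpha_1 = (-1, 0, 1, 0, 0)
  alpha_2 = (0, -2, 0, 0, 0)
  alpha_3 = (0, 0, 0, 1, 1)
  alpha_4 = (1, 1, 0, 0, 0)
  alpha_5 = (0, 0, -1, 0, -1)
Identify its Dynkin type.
Compute the Cartan integers a_ij = 2(alpha_i, alpha_j)/(alpha_j, alpha_j); the resulting 5x5 Cartan matrix is
[[2, 0, 0, -1, -1], [0, 2, 0, -2, 0], [0, 0, 2, 0, -1], [-1, -1, 0, 2, 0], [-1, 0, -1, 0, 2]].
The roots have two lengths (squared-length ratio 2:1); the short ones are alpha_{1,3,4,5}. The associated Dynkin diagram is a chain of 5 nodes with a double edge at one end; the terminal node there is the unique long simple root (C_5), so the type is C_5 (the algebra sp(10)).

type C_5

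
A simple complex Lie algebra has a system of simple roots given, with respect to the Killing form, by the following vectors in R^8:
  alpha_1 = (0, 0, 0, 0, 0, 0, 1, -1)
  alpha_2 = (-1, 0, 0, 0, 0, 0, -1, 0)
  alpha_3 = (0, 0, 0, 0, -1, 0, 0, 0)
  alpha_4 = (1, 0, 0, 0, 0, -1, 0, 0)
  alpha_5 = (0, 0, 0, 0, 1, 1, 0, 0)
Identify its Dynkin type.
Compute the Cartan integers a_ij = 2(alpha_i, alpha_j)/(alpha_j, alpha_j); the resulting 5x5 Cartan matrix is
[[2, -1, 0, 0, 0], [-1, 2, 0, -1, 0], [0, 0, 2, 0, -1], [0, -1, 0, 2, -1], [0, 0, -2, -1, 2]].
The roots have two lengths (squared-length ratio 2:1); the short ones are alpha_{3}. The associated Dynkin diagram is a chain of 5 nodes with a double edge at one end; the terminal node there is the unique short simple root (B_5), so the type is B_5 (the algebra so(11)).

B_5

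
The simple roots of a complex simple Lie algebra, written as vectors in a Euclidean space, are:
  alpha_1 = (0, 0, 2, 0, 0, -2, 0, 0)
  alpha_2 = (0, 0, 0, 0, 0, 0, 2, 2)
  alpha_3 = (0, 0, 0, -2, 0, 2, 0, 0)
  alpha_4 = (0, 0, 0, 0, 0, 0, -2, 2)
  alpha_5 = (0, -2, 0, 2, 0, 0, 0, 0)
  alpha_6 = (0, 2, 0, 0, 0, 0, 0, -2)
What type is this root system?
D_6

Compute the Cartan integers a_ij = 2(alpha_i, alpha_j)/(alpha_j, alpha_j); the resulting 6x6 Cartan matrix is
[[2, 0, -1, 0, 0, 0], [0, 2, 0, 0, 0, -1], [-1, 0, 2, 0, -1, 0], [0, 0, 0, 2, 0, -1], [0, 0, -1, 0, 2, -1], [0, -1, 0, -1, -1, 2]].
All simple roots have the same length, so the diagram is simply laced. The associated Dynkin diagram is a chain of 4 nodes with a fork of two nodes at one end (D_6), so the type is D_6 (the algebra so(12)).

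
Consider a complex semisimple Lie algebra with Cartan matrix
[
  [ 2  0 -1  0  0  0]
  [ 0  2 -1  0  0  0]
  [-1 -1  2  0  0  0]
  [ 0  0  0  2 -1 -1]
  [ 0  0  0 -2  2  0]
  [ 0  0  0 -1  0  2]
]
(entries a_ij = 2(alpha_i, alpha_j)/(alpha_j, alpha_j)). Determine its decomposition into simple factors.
A3 + C3

The diagram associated to this matrix has two connected components: the simple roots {alpha_1, alpha_2, alpha_3} form a chain of 3 nodes with single edges (A_3), and {alpha_4, alpha_5, alpha_6} form a chain of 3 nodes with a double edge at one end; the terminal node there is the unique long simple root (C_3). A semisimple Lie algebra decomposes uniquely as the direct sum of simple ideals, one per connected component of its Dynkin diagram, so g ≅ A_3 ⊕ C_3 (dimension 15 + 21 = 36).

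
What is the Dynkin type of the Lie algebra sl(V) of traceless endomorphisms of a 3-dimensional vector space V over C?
A_2

This is sl(3), which has dimension 3^2 - 1 = 8 and rank 3 - 1 = 2 (a Cartan subalgebra is the diagonal traceless matrices). In the classification of classical Lie algebras, the special linear algebra sl(n+1) has type A_n; here n = 2, so the Dynkin diagram is a chain of 2 nodes with single edges (A_2). Hence the type is A_2.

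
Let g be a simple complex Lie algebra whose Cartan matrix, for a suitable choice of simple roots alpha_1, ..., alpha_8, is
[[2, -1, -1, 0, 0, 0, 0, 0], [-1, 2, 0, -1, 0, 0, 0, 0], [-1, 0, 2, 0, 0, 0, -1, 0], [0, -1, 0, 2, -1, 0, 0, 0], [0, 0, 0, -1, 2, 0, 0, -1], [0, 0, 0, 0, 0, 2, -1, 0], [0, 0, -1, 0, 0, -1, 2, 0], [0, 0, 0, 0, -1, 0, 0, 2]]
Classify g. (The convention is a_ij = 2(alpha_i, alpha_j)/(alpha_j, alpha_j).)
A8

The matrix has rank 8 with 2's on the diagonal. Reading the off-diagonal entries as Dynkin edges (a single edge where a_ij = a_ji = -1; a double or triple edge where a_ij * a_ji = 2 or 3), the diagram is a chain of 8 nodes with single edges (A_8). One simple-root ordering that puts it in standard form is (alpha_8, alpha_5, alpha_4, alpha_2, alpha_1, alpha_3, alpha_7, alpha_6). So the algebra is type A_8, i.e. sl(9).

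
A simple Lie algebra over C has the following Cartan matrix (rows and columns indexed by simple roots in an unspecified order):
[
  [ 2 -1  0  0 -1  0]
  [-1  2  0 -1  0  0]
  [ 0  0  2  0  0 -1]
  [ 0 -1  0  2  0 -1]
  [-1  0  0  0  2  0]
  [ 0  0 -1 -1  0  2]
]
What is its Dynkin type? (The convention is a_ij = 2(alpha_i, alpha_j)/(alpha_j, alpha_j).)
The matrix has rank 6 with 2's on the diagonal. Reading the off-diagonal entries as Dynkin edges (a single edge where a_ij = a_ji = -1; a double or triple edge where a_ij * a_ji = 2 or 3), the diagram is a chain of 6 nodes with single edges (A_6). One simple-root ordering that puts it in standard form is (alpha_5, alpha_1, alpha_2, alpha_4, alpha_6, alpha_3). So the algebra is type A_6, i.e. sl(7).

A_6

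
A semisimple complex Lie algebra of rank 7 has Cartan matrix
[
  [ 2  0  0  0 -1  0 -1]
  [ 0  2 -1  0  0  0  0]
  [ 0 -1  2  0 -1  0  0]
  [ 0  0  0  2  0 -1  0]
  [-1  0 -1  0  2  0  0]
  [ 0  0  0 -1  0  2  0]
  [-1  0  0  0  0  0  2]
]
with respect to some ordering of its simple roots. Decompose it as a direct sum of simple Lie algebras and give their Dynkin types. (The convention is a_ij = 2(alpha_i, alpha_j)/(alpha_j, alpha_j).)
A_2 + A_5

The diagram associated to this matrix has two connected components: the simple roots {alpha_4, alpha_6} form a chain of 2 nodes with single edges (A_2), and {alpha_1, alpha_2, alpha_3, alpha_5, alpha_7} form a chain of 5 nodes with single edges (A_5). A semisimple Lie algebra decomposes uniquely as the direct sum of simple ideals, one per connected component of its Dynkin diagram, so g ≅ A_2 ⊕ A_5 (dimension 8 + 35 = 43).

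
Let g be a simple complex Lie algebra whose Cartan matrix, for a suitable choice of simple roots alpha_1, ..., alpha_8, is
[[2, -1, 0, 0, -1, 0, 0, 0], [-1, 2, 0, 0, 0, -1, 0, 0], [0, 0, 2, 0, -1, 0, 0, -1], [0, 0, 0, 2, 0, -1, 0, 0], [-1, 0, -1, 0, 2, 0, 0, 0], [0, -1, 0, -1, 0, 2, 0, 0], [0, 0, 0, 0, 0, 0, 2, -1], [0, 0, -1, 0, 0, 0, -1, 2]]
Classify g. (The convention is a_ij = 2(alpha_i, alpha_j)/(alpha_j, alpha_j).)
The matrix has rank 8 with 2's on the diagonal. Reading the off-diagonal entries as Dynkin edges (a single edge where a_ij = a_ji = -1; a double or triple edge where a_ij * a_ji = 2 or 3), the diagram is a chain of 8 nodes with single edges (A_8). One simple-root ordering that puts it in standard form is (alpha_7, alpha_8, alpha_3, alpha_5, alpha_1, alpha_2, alpha_6, alpha_4). So the algebra is type A_8, i.e. sl(9).

A_8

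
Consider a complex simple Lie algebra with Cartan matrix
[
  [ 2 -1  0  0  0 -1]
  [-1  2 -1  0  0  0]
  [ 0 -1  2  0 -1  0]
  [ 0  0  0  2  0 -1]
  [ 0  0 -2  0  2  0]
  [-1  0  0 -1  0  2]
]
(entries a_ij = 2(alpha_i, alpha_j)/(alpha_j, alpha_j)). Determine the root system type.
C_6 (sp(12))

The matrix has rank 6 with 2's on the diagonal. Reading the off-diagonal entries as Dynkin edges (a single edge where a_ij = a_ji = -1; a double or triple edge where a_ij * a_ji = 2 or 3), the diagram is a chain of 6 nodes with a double edge at one end; the terminal node there is the unique long simple root (C_6). One simple-root ordering that puts it in standard form is (alpha_4, alpha_6, alpha_1, alpha_2, alpha_3, alpha_5). So the algebra is type C_6, i.e. sp(12).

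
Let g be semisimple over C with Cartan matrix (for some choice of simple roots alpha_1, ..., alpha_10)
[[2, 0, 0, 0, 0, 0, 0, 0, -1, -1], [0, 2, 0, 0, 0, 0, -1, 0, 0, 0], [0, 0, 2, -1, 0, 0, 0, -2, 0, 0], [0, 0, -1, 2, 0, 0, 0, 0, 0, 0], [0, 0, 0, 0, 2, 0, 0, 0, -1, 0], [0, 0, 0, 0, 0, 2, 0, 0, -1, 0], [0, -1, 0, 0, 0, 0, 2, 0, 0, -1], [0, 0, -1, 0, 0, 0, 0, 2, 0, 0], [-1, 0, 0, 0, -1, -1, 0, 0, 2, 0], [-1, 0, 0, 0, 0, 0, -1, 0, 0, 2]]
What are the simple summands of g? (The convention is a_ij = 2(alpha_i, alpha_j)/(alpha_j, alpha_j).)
B_3 ⊕ D_7

The diagram associated to this matrix has two connected components: the simple roots {alpha_3, alpha_4, alpha_8} form a chain of 3 nodes with a double edge at one end; the terminal node there is the unique short simple root (B_3), and {alpha_1, alpha_2, alpha_5, alpha_6, alpha_7, alpha_9, alpha_10} form a chain of 5 nodes with a fork of two nodes at one end (D_7). A semisimple Lie algebra decomposes uniquely as the direct sum of simple ideals, one per connected component of its Dynkin diagram, so g ≅ B_3 ⊕ D_7 (dimension 21 + 91 = 112).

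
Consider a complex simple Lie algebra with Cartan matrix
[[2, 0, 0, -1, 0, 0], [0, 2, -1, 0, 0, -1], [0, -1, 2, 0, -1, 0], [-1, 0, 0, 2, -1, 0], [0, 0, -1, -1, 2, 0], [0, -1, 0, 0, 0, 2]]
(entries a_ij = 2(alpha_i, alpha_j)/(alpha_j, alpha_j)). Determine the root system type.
A_6

The matrix has rank 6 with 2's on the diagonal. Reading the off-diagonal entries as Dynkin edges (a single edge where a_ij = a_ji = -1; a double or triple edge where a_ij * a_ji = 2 or 3), the diagram is a chain of 6 nodes with single edges (A_6). One simple-root ordering that puts it in standard form is (alpha_1, alpha_4, alpha_5, alpha_3, alpha_2, alpha_6). So the algebra is type A_6, i.e. sl(7).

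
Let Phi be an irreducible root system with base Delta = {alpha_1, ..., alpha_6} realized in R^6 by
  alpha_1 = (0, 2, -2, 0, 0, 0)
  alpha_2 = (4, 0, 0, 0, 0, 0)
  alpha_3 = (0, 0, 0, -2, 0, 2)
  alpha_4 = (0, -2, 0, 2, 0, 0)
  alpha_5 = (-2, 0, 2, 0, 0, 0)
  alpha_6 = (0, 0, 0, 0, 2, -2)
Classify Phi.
Compute the Cartan integers a_ij = 2(alpha_i, alpha_j)/(alpha_j, alpha_j); the resulting 6x6 Cartan matrix is
[[2, 0, 0, -1, -1, 0], [0, 2, 0, 0, -2, 0], [0, 0, 2, -1, 0, -1], [-1, 0, -1, 2, 0, 0], [-1, -1, 0, 0, 2, 0], [0, 0, -1, 0, 0, 2]].
The roots have two lengths (squared-length ratio 2:1); the short ones are alpha_{1,3,4,5,6}. The associated Dynkin diagram is a chain of 6 nodes with a double edge at one end; the terminal node there is the unique long simple root (C_6), so the type is C_6 (the algebra sp(12)).

C_6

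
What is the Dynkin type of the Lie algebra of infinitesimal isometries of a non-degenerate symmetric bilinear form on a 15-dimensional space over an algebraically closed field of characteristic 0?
B_7

This is so(15) with 15 odd, which has dimension 15(15-1)/2 = 105 and rank (15-1)/2 = 7. In the classification of classical Lie algebras, the orthogonal algebra so(2n+1) in an odd number of variables has type B_n; here n = 7, so the Dynkin diagram is a chain of 7 nodes with a double edge at one end; the terminal node there is the unique short simple root (B_7). Hence the type is B_7.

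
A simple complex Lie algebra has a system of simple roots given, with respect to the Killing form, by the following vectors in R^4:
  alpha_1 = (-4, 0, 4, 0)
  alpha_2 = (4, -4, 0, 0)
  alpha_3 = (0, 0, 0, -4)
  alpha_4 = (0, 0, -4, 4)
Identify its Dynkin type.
Compute the Cartan integers a_ij = 2(alpha_i, alpha_j)/(alpha_j, alpha_j); the resulting 4x4 Cartan matrix is
[[2, -1, 0, -1], [-1, 2, 0, 0], [0, 0, 2, -1], [-1, 0, -2, 2]].
The roots have two lengths (squared-length ratio 2:1); the short ones are alpha_{3}. The associated Dynkin diagram is a chain of 4 nodes with a double edge at one end; the terminal node there is the unique short simple root (B_4), so the type is B_4 (the algebra so(9)).

B_4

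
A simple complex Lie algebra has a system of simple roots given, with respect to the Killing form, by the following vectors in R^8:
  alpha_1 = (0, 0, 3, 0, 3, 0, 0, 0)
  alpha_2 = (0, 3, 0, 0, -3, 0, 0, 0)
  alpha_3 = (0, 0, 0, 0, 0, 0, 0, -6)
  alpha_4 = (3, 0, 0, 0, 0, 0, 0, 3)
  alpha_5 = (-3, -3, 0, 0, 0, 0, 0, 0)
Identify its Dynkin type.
C_5 (sp(10))

Compute the Cartan integers a_ij = 2(alpha_i, alpha_j)/(alpha_j, alpha_j); the resulting 5x5 Cartan matrix is
[[2, -1, 0, 0, 0], [-1, 2, 0, 0, -1], [0, 0, 2, -2, 0], [0, 0, -1, 2, -1], [0, -1, 0, -1, 2]].
The roots have two lengths (squared-length ratio 2:1); the short ones are alpha_{1,2,4,5}. The associated Dynkin diagram is a chain of 5 nodes with a double edge at one end; the terminal node there is the unique long simple root (C_5), so the type is C_5 (the algebra sp(10)).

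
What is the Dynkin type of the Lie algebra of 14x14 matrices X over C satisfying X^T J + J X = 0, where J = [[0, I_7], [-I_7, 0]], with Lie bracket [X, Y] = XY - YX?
This is sp(14), which has dimension 14(14+1)/2 = 105 and rank 14/2 = 7. In the classification of classical Lie algebras, the symplectic algebra sp(2n) has type C_n; here n = 7, so the Dynkin diagram is a chain of 7 nodes with a double edge at one end; the terminal node there is the unique long simple root (C_7). Hence the type is C_7.

C_7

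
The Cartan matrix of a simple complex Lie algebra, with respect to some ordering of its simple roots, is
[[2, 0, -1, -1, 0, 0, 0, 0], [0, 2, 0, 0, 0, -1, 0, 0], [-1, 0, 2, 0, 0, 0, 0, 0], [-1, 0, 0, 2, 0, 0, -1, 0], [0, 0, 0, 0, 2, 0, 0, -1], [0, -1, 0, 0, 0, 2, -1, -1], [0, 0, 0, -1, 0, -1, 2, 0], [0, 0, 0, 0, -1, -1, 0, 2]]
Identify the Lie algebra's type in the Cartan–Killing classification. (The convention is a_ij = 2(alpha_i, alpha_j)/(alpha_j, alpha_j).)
type E_8

The matrix has rank 8 with 2's on the diagonal. Reading the off-diagonal entries as Dynkin edges (a single edge where a_ij = a_ji = -1; a double or triple edge where a_ij * a_ji = 2 or 3), the diagram is a chain of 7 nodes with one extra node attached to the third node from one end (E_8). One simple-root ordering that puts it in standard form is (alpha_5, alpha_2, alpha_8, alpha_6, alpha_7, alpha_4, alpha_1, alpha_3). So the algebra is type E_8.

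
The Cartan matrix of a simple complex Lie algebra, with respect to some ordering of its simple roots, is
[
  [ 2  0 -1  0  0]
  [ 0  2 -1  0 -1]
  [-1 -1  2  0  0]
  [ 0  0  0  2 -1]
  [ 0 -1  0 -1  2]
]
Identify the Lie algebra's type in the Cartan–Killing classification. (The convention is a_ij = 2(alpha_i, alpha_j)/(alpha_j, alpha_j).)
The matrix has rank 5 with 2's on the diagonal. Reading the off-diagonal entries as Dynkin edges (a single edge where a_ij = a_ji = -1; a double or triple edge where a_ij * a_ji = 2 or 3), the diagram is a chain of 5 nodes with single edges (A_5). One simple-root ordering that puts it in standard form is (alpha_1, alpha_3, alpha_2, alpha_5, alpha_4). So the algebra is type A_5, i.e. sl(6).

type A_5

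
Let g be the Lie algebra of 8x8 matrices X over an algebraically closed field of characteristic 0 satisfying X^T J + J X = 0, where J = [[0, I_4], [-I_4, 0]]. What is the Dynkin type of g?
type C_4

This is sp(8), which has dimension 8(8+1)/2 = 36 and rank 8/2 = 4. In the classification of classical Lie algebras, the symplectic algebra sp(2n) has type C_n; here n = 4, so the Dynkin diagram is a chain of 4 nodes with a double edge at one end; the terminal node there is the unique long simple root (C_4). Hence the type is C_4.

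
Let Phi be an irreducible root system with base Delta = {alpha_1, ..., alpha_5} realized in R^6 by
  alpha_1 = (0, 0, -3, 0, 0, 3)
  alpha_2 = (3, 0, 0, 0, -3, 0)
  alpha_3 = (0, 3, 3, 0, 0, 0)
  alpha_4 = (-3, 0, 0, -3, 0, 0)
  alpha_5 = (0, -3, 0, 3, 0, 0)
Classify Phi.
A5

Compute the Cartan integers a_ij = 2(alpha_i, alpha_j)/(alpha_j, alpha_j); the resulting 5x5 Cartan matrix is
[[2, 0, -1, 0, 0], [0, 2, 0, -1, 0], [-1, 0, 2, 0, -1], [0, -1, 0, 2, -1], [0, 0, -1, -1, 2]].
All simple roots have the same length, so the diagram is simply laced. The associated Dynkin diagram is a chain of 5 nodes with single edges (A_5), so the type is A_5 (the algebra sl(6)).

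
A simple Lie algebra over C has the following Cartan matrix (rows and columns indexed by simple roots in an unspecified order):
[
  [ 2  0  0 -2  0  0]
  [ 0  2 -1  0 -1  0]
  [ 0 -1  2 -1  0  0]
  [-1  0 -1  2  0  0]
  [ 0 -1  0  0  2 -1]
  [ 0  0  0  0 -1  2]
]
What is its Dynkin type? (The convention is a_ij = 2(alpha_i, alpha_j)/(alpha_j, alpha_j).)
type C_6

The matrix has rank 6 with 2's on the diagonal. Reading the off-diagonal entries as Dynkin edges (a single edge where a_ij = a_ji = -1; a double or triple edge where a_ij * a_ji = 2 or 3), the diagram is a chain of 6 nodes with a double edge at one end; the terminal node there is the unique long simple root (C_6). One simple-root ordering that puts it in standard form is (alpha_6, alpha_5, alpha_2, alpha_3, alpha_4, alpha_1). So the algebra is type C_6, i.e. sp(12).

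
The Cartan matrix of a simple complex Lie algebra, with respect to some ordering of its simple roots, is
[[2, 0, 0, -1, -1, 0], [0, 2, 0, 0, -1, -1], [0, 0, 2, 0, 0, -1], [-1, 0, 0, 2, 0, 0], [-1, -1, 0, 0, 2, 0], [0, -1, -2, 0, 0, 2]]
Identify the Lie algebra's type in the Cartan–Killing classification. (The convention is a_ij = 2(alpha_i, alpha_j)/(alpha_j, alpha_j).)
type B_6

The matrix has rank 6 with 2's on the diagonal. Reading the off-diagonal entries as Dynkin edges (a single edge where a_ij = a_ji = -1; a double or triple edge where a_ij * a_ji = 2 or 3), the diagram is a chain of 6 nodes with a double edge at one end; the terminal node there is the unique short simple root (B_6). One simple-root ordering that puts it in standard form is (alpha_4, alpha_1, alpha_5, alpha_2, alpha_6, alpha_3). So the algebra is type B_6, i.e. so(13).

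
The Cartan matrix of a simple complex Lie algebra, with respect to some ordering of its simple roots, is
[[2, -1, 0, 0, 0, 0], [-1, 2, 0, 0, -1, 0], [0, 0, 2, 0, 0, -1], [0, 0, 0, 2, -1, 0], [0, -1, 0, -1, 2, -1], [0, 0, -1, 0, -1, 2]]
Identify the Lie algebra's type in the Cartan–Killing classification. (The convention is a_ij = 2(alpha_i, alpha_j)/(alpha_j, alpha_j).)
The matrix has rank 6 with 2's on the diagonal. Reading the off-diagonal entries as Dynkin edges (a single edge where a_ij = a_ji = -1; a double or triple edge where a_ij * a_ji = 2 or 3), the diagram is a chain of 5 nodes with one extra node attached to the third node from one end (E_6). One simple-root ordering that puts it in standard form is (alpha_1, alpha_4, alpha_2, alpha_5, alpha_6, alpha_3). So the algebra is type E_6.

E_6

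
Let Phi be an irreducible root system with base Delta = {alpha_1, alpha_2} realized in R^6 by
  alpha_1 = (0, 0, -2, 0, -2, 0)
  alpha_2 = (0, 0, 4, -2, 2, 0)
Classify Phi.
type G_2

Compute the Cartan integers a_ij = 2(alpha_i, alpha_j)/(alpha_j, alpha_j); the resulting 2x2 Cartan matrix is
[[2, -1], [-3, 2]].
The roots have two lengths (squared-length ratio 3:1); the short ones are alpha_{1}. The associated Dynkin diagram is two nodes joined by a triple edge (G_2), so the type is G_2.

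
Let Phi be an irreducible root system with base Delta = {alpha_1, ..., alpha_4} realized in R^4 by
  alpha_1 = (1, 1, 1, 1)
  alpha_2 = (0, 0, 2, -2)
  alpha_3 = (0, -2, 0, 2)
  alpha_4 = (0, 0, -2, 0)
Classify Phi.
Compute the Cartan integers a_ij = 2(alpha_i, alpha_j)/(alpha_j, alpha_j); the resulting 4x4 Cartan matrix is
[[2, 0, 0, -1], [0, 2, -1, -2], [0, -1, 2, 0], [-1, -1, 0, 2]].
The roots have two lengths (squared-length ratio 2:1); the short ones are alpha_{1,4}. The associated Dynkin diagram is a chain of 4 nodes with a double edge between the middle two (F_4), so the type is F_4.

F4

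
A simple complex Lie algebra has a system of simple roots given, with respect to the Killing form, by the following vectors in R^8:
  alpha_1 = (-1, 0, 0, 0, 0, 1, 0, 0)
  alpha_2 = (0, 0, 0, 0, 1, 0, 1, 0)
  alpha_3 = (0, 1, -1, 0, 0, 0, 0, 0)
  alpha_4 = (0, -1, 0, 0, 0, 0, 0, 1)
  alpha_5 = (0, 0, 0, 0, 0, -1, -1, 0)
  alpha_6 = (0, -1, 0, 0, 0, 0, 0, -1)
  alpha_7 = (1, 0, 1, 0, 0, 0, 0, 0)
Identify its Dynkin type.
D7

Compute the Cartan integers a_ij = 2(alpha_i, alpha_j)/(alpha_j, alpha_j); the resulting 7x7 Cartan matrix is
[[2, 0, 0, 0, -1, 0, -1], [0, 2, 0, 0, -1, 0, 0], [0, 0, 2, -1, 0, -1, -1], [0, 0, -1, 2, 0, 0, 0], [-1, -1, 0, 0, 2, 0, 0], [0, 0, -1, 0, 0, 2, 0], [-1, 0, -1, 0, 0, 0, 2]].
All simple roots have the same length, so the diagram is simply laced. The associated Dynkin diagram is a chain of 5 nodes with a fork of two nodes at one end (D_7), so the type is D_7 (the algebra so(14)).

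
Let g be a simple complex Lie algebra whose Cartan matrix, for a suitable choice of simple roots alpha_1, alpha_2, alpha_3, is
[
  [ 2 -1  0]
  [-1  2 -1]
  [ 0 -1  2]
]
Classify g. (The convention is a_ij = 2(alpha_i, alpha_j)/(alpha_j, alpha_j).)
The matrix has rank 3 with 2's on the diagonal. Reading the off-diagonal entries as Dynkin edges (a single edge where a_ij = a_ji = -1; a double or triple edge where a_ij * a_ji = 2 or 3), the diagram is a chain of 3 nodes with single edges (A_3). One simple-root ordering that puts it in standard form is (alpha_3, alpha_2, alpha_1). So the algebra is type A_3, i.e. sl(4).

A3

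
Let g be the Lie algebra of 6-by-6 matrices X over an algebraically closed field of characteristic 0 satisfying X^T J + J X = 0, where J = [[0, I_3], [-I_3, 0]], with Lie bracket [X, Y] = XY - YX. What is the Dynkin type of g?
This is sp(6), which has dimension 6(6+1)/2 = 21 and rank 6/2 = 3. In the classification of classical Lie algebras, the symplectic algebra sp(2n) has type C_n; here n = 3, so the Dynkin diagram is a chain of 3 nodes with a double edge at one end; the terminal node there is the unique long simple root (C_3). Hence the type is C_3.

C3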